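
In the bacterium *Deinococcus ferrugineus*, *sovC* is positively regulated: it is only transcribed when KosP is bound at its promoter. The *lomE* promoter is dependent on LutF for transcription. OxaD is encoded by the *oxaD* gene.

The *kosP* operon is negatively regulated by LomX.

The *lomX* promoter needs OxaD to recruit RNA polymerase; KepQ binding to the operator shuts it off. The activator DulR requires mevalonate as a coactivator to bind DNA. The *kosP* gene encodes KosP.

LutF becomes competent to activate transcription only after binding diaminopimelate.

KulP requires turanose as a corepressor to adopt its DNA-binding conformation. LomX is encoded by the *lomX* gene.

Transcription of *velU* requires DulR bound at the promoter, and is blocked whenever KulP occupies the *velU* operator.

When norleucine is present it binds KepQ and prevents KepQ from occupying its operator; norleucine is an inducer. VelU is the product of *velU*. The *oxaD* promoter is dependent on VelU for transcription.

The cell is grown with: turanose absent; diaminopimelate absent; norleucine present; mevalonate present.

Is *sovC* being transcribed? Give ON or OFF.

OFF

Turanose is absent, so KulP is inactive.
Mevalonate is present, so DulR is active.
No repressor is bound and DulR is active, so *velU* is transcribed.
So VelU is produced and active.
No repressor is bound and VelU is active, so *oxaD* is transcribed.
So OxaD is produced and active.
Norleucine is present, so KepQ is inactive.
No repressor is bound and OxaD is active, so *lomX* is transcribed.
So LomX is produced and active.
With repressor LomX bound, *kosP* is not transcribed.
So KosP is not produced.
Required activator KosP is absent, so *sovC* is not transcribed.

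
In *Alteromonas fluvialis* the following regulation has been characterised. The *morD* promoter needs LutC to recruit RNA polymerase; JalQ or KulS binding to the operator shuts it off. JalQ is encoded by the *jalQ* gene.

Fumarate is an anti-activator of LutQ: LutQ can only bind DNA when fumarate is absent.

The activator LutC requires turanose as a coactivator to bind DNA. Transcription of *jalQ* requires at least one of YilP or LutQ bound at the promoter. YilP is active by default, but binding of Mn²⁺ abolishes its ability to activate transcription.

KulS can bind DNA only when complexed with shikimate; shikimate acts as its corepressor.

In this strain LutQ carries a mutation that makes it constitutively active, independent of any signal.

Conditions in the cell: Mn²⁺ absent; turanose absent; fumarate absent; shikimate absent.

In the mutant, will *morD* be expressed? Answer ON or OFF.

Turanose is absent, so LutC is inactive.
Mn²⁺ is absent, so YilP is active.
LutQ is constitutively active in this strain.
Activator YilP is present, so *jalQ* is transcribed.
So JalQ is produced and active.
Shikimate is absent, so KulS is inactive.
With repressor JalQ bound, *morD* is not transcribed.

OFF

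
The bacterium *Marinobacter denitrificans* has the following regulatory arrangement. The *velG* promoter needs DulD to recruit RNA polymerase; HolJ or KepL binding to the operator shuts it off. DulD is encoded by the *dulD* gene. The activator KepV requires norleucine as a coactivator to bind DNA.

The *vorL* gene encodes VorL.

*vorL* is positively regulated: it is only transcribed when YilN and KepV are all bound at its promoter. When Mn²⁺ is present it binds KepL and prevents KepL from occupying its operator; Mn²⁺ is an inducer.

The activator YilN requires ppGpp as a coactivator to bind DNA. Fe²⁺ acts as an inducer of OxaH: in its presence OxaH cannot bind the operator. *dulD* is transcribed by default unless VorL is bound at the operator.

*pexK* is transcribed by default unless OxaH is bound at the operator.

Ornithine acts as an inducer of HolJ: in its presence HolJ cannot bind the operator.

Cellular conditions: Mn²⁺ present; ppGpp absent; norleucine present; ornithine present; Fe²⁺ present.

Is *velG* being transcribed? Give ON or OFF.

ON

Ornithine is present, so HolJ is inactive.
ppGpp is absent, so YilN is inactive.
Norleucine is present, so KepV is active.
Required activator YilN is absent, so *vorL* is not transcribed.
So VorL is not produced.
With no repressor bound, *dulD* is transcribed.
So DulD is produced and active.
Mn²⁺ is present, so KepL is inactive.
No repressor is bound and DulD is active, so *velG* is transcribed.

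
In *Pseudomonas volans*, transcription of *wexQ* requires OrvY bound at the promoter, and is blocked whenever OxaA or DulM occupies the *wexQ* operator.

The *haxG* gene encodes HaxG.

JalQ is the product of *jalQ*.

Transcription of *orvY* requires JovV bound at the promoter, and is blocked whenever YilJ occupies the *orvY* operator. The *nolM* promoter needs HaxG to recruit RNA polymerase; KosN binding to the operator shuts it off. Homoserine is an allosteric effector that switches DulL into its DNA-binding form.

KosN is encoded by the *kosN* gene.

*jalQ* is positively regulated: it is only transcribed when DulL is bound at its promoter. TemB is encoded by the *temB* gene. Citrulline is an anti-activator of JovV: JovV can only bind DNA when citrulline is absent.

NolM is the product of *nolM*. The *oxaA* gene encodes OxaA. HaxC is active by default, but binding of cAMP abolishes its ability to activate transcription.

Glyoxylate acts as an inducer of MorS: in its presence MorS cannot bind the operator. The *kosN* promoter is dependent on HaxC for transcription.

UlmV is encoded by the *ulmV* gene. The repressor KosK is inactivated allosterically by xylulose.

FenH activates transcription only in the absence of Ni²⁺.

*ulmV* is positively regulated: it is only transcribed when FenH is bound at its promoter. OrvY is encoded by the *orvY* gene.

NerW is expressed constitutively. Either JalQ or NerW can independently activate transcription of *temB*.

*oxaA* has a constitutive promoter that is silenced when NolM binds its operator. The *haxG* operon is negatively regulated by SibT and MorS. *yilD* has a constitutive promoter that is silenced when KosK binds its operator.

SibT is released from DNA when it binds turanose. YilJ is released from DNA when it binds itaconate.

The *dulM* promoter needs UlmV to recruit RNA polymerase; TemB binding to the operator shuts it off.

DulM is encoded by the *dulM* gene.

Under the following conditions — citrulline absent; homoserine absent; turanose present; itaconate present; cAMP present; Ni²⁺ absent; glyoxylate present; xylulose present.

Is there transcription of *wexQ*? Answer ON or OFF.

cAMP is present, so HaxC is inactive.
Required activator HaxC is absent, so *kosN* is not transcribed.
So KosN is not produced.
Turanose is present, so SibT is inactive.
Glyoxylate is present, so MorS is inactive.
With no repressor bound, *haxG* is transcribed.
So HaxG is produced and active.
No repressor is bound and HaxG is active, so *nolM* is transcribed.
So NolM is produced and active.
With repressor NolM bound, *oxaA* is not transcribed.
So OxaA is not produced.
Citrulline is absent, so JovV is active.
Itaconate is present, so YilJ is inactive.
No repressor is bound and JovV is active, so *orvY* is transcribed.
So OrvY is produced and active.
Homoserine is absent, so DulL is inactive.
Required activator DulL is absent, so *jalQ* is not transcribed.
So JalQ is not produced.
NerW is produced constitutively and is active.
Activator NerW is present, so *temB* is transcribed.
So TemB is produced and active.
Ni²⁺ is absent, so FenH is active.
No repressor is bound and FenH is active, so *ulmV* is transcribed.
So UlmV is produced and active.
With repressor TemB bound, *dulM* is not transcribed.
So DulM is not produced.
No repressor is bound and OrvY is active, so *wexQ* is transcribed.

ON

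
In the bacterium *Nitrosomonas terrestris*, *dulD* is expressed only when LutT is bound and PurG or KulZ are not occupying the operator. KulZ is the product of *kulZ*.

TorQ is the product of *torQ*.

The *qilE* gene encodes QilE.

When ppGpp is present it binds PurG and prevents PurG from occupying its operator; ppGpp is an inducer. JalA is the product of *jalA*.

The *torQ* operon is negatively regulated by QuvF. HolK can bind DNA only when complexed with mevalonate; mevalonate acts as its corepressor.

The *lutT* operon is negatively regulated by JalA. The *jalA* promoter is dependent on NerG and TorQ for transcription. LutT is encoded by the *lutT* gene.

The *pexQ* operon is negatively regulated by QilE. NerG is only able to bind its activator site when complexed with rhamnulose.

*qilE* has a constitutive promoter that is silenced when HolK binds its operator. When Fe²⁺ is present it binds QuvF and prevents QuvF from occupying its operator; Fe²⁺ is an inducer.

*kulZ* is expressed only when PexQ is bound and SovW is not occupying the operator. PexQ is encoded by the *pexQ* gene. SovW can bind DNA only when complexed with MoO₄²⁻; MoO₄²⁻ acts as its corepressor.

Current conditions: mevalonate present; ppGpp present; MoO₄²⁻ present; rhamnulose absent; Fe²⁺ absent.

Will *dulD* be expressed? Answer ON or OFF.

ON

ppGpp is present, so PurG is inactive.
Rhamnulose is absent, so NerG is inactive.
Fe²⁺ is absent, so QuvF is active.
With repressor QuvF bound, *torQ* is not transcribed.
So TorQ is not produced.
Required activator NerG is absent, so *jalA* is not transcribed.
So JalA is not produced.
With no repressor bound, *lutT* is transcribed.
So LutT is produced and active.
Mevalonate is present, so HolK is active.
With repressor HolK bound, *qilE* is not transcribed.
So QilE is not produced.
With no repressor bound, *pexQ* is transcribed.
So PexQ is produced and active.
MoO₄²⁻ is present, so SovW is active.
With repressor SovW bound, *kulZ* is not transcribed.
So KulZ is not produced.
No repressor is bound and LutT is active, so *dulD* is transcribed.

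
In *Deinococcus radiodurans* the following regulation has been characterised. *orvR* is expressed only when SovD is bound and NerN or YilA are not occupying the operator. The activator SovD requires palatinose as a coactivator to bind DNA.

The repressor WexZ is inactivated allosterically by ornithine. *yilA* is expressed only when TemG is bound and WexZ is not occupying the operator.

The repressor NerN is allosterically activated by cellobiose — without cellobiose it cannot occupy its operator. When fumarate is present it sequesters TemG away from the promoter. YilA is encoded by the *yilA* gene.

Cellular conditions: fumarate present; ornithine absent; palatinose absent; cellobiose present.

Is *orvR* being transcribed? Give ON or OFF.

Cellobiose is present, so NerN is active.
Ornithine is absent, so WexZ is active.
Fumarate is present, so TemG is inactive.
With repressor WexZ bound, *yilA* is not transcribed.
So YilA is not produced.
Palatinose is absent, so SovD is inactive.
With repressor NerN bound, *orvR* is not transcribed.

OFF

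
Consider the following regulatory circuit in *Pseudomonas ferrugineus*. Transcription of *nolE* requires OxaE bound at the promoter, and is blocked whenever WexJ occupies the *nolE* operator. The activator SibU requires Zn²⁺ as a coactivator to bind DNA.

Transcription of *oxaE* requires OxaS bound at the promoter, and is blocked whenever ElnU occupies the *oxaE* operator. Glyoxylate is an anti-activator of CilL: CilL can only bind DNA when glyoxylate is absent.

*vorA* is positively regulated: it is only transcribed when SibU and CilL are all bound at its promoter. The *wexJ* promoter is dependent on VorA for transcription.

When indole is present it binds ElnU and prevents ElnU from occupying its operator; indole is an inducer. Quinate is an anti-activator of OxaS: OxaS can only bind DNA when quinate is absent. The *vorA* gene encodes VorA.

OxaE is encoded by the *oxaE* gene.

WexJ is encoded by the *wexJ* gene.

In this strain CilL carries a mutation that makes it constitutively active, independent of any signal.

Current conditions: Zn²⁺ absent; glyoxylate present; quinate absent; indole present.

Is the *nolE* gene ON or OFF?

ON

Zn²⁺ is absent, so SibU is inactive.
CilL is constitutively active in this strain.
Required activator SibU is absent, so *vorA* is not transcribed.
So VorA is not produced.
Required activator VorA is absent, so *wexJ* is not transcribed.
So WexJ is not produced.
Indole is present, so ElnU is inactive.
Quinate is absent, so OxaS is active.
No repressor is bound and OxaS is active, so *oxaE* is transcribed.
So OxaE is produced and active.
No repressor is bound and OxaE is active, so *nolE* is transcribed.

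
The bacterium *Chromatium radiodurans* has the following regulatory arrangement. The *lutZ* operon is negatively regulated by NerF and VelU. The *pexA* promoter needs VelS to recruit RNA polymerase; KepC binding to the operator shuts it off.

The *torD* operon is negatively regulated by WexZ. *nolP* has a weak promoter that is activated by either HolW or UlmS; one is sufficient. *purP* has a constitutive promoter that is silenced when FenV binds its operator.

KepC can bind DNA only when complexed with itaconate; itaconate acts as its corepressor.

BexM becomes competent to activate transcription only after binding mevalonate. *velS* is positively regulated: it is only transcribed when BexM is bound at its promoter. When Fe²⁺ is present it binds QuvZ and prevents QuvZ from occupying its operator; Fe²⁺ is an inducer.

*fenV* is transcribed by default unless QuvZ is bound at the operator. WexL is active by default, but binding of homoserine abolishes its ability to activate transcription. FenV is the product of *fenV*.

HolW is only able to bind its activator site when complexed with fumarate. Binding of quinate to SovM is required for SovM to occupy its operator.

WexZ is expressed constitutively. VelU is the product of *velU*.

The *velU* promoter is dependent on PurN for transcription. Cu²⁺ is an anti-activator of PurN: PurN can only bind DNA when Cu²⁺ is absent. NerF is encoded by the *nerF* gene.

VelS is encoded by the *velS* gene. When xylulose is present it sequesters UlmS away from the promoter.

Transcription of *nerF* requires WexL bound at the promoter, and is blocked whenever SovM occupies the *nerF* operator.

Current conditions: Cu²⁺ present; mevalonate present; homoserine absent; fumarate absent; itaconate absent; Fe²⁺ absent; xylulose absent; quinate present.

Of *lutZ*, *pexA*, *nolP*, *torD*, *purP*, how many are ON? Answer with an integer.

4

Homoserine is absent, so WexL is active.
Quinate is present, so SovM is active.
With repressor SovM bound, *nerF* is not transcribed.
So NerF is not produced.
Cu²⁺ is present, so PurN is inactive.
Required activator PurN is absent, so *velU* is not transcribed.
So VelU is not produced.
With no repressor bound, *lutZ* is transcribed.
→ *lutZ* is ON.
Itaconate is absent, so KepC is inactive.
Mevalonate is present, so BexM is active.
No repressor is bound and BexM is active, so *velS* is transcribed.
So VelS is produced and active.
No repressor is bound and VelS is active, so *pexA* is transcribed.
→ *pexA* is ON.
Fumarate is absent, so HolW is inactive.
Xylulose is absent, so UlmS is active.
Activator UlmS is present, so *nolP* is transcribed.
→ *nolP* is ON.
WexZ is produced constitutively and is active.
With repressor WexZ bound, *torD* is not transcribed.
→ *torD* is OFF.
Fe²⁺ is absent, so QuvZ is active.
With repressor QuvZ bound, *fenV* is not transcribed.
So FenV is not produced.
With no repressor bound, *purP* is transcribed.
→ *purP* is ON.
4 of the 5 genes are transcribed.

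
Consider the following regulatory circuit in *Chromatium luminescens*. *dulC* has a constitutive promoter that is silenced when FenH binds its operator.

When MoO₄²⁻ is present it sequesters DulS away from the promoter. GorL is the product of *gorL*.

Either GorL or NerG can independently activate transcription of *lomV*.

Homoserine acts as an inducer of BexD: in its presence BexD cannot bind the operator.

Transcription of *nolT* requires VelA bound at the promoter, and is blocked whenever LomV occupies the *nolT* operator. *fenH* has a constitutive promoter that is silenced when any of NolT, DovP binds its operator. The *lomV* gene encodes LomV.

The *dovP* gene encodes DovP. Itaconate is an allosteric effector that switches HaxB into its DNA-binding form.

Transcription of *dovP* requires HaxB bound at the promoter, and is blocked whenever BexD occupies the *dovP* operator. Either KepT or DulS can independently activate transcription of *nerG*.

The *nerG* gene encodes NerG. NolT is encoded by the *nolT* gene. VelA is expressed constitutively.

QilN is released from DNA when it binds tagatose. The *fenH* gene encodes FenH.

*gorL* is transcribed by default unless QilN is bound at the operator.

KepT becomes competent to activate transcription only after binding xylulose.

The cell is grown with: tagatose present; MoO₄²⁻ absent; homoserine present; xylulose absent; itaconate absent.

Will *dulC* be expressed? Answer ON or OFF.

OFF

Tagatose is present, so QilN is inactive.
With no repressor bound, *gorL* is transcribed.
So GorL is produced and active.
Xylulose is absent, so KepT is inactive.
MoO₄²⁻ is absent, so DulS is active.
Activator DulS is present, so *nerG* is transcribed.
So NerG is produced and active.
Activator GorL is present, so *lomV* is transcribed.
So LomV is produced and active.
VelA is produced constitutively and is active.
With repressor LomV bound, *nolT* is not transcribed.
So NolT is not produced.
Homoserine is present, so BexD is inactive.
Itaconate is absent, so HaxB is inactive.
Required activator HaxB is absent, so *dovP* is not transcribed.
So DovP is not produced.
With no repressor bound, *fenH* is transcribed.
So FenH is produced and active.
With repressor FenH bound, *dulC* is not transcribed.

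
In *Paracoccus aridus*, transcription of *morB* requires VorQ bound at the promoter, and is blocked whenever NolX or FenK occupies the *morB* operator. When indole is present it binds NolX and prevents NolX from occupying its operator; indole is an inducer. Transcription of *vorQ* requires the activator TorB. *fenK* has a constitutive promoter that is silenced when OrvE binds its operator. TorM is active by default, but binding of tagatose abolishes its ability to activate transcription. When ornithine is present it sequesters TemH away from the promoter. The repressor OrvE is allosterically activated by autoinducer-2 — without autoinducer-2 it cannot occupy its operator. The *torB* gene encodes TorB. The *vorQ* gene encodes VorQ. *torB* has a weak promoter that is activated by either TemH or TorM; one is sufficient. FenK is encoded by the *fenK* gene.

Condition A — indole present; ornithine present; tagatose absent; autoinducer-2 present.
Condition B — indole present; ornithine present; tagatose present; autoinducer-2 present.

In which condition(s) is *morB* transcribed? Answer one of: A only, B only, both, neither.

Condition A:
Indole is present, so NolX is inactive.
Ornithine is present, so TemH is inactive.
Tagatose is absent, so TorM is active.
Activator TorM is present, so *torB* is transcribed.
So TorB is produced and active.
No repressor is bound and TorB is active, so *vorQ* is transcribed.
So VorQ is produced and active.
Autoinducer-2 is present, so OrvE is active.
With repressor OrvE bound, *fenK* is not transcribed.
So FenK is not produced.
No repressor is bound and VorQ is active, so *morB* is transcribed.
→ *morB* is ON in A.
Condition B:
Indole is present, so NolX is inactive.
Ornithine is present, so TemH is inactive.
Tagatose is present, so TorM is inactive.
No activator is available at the *torB* promoter, so *torB* is not transcribed.
So TorB is not produced.
Required activator TorB is absent, so *vorQ* is not transcribed.
So VorQ is not produced.
Autoinducer-2 is present, so OrvE is active.
With repressor OrvE bound, *fenK* is not transcribed.
So FenK is not produced.
Required activator VorQ is absent, so *morB* is not transcribed.
→ *morB* is OFF in B.

A only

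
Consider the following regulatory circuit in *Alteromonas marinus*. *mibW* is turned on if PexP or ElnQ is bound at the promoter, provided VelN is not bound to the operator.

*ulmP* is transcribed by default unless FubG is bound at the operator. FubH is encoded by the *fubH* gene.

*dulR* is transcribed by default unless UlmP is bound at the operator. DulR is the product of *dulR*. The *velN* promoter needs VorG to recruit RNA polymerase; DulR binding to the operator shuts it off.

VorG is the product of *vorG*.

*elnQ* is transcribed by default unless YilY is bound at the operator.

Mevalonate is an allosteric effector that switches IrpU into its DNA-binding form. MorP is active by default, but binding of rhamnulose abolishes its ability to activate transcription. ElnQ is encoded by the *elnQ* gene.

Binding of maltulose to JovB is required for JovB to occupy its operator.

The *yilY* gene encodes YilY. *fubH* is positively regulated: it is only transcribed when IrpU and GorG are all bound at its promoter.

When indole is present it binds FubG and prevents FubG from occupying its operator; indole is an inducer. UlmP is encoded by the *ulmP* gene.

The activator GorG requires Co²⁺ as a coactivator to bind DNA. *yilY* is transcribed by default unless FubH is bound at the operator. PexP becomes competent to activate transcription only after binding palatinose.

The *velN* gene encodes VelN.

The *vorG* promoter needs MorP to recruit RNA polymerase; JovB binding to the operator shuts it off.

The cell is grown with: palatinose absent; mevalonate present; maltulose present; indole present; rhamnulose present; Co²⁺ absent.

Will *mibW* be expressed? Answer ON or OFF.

Palatinose is absent, so PexP is inactive.
Mevalonate is present, so IrpU is active.
Co²⁺ is absent, so GorG is inactive.
Required activator GorG is absent, so *fubH* is not transcribed.
So FubH is not produced.
With no repressor bound, *yilY* is transcribed.
So YilY is produced and active.
With repressor YilY bound, *elnQ* is not transcribed.
So ElnQ is not produced.
Indole is present, so FubG is inactive.
With no repressor bound, *ulmP* is transcribed.
So UlmP is produced and active.
With repressor UlmP bound, *dulR* is not transcribed.
So DulR is not produced.
Maltulose is present, so JovB is active.
Rhamnulose is present, so MorP is inactive.
With repressor JovB bound, *vorG* is not transcribed.
So VorG is not produced.
Required activator VorG is absent, so *velN* is not transcribed.
So VelN is not produced.
No activator is available at the *mibW* promoter, so *mibW* is not transcribed.

OFF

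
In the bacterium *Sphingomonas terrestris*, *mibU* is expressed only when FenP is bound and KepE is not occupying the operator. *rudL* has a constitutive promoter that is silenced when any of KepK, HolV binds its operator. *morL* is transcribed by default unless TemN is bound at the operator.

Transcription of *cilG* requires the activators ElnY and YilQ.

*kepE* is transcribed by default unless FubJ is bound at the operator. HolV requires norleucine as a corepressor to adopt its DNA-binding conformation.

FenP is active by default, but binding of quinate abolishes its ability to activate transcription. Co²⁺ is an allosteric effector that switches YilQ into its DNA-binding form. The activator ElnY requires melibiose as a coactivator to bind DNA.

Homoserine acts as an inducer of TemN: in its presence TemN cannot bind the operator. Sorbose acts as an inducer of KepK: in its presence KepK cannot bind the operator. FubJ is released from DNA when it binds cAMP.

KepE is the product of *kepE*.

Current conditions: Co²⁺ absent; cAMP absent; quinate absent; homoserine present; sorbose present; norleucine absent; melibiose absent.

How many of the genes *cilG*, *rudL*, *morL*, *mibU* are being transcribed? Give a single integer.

3

Melibiose is absent, so ElnY is inactive.
Co²⁺ is absent, so YilQ is inactive.
Required activator ElnY is absent, so *cilG* is not transcribed.
→ *cilG* is OFF.
Sorbose is present, so KepK is inactive.
Norleucine is absent, so HolV is inactive.
With no repressor bound, *rudL* is transcribed.
→ *rudL* is ON.
Homoserine is present, so TemN is inactive.
With no repressor bound, *morL* is transcribed.
→ *morL* is ON.
Quinate is absent, so FenP is active.
cAMP is absent, so FubJ is active.
With repressor FubJ bound, *kepE* is not transcribed.
So KepE is not produced.
No repressor is bound and FenP is active, so *mibU* is transcribed.
→ *mibU* is ON.
3 of the 4 genes are transcribed.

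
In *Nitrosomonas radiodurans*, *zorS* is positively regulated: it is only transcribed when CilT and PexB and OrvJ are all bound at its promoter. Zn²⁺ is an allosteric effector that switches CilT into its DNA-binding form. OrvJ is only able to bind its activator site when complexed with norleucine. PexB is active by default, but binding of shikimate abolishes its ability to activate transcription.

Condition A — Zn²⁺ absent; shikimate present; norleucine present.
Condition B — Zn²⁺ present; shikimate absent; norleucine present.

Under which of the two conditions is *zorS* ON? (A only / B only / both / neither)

Condition A:
Zn²⁺ is absent, so CilT is inactive.
Shikimate is present, so PexB is inactive.
Norleucine is present, so OrvJ is active.
Required activator CilT is absent, so *zorS* is not transcribed.
→ *zorS* is OFF in A.
Condition B:
Zn²⁺ is present, so CilT is active.
Shikimate is absent, so PexB is active.
Norleucine is present, so OrvJ is active.
No repressor is bound and CilT and PexB and OrvJ are active, so *zorS* is transcribed.
→ *zorS* is ON in B.

B only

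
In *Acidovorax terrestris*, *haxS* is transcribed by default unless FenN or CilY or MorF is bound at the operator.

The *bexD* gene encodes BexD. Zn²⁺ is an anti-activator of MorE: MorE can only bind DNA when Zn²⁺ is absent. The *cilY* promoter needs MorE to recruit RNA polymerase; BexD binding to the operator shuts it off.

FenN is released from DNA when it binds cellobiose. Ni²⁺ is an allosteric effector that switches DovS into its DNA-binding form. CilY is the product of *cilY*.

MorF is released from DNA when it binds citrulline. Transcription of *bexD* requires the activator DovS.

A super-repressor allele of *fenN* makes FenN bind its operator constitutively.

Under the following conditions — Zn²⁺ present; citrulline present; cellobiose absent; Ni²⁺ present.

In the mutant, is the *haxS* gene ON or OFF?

OFF

FenN is constitutively active in this strain.
Zn²⁺ is present, so MorE is inactive.
Ni²⁺ is present, so DovS is active.
No repressor is bound and DovS is active, so *bexD* is transcribed.
So BexD is produced and active.
With repressor BexD bound, *cilY* is not transcribed.
So CilY is not produced.
Citrulline is present, so MorF is inactive.
With repressor FenN bound, *haxS* is not transcribed.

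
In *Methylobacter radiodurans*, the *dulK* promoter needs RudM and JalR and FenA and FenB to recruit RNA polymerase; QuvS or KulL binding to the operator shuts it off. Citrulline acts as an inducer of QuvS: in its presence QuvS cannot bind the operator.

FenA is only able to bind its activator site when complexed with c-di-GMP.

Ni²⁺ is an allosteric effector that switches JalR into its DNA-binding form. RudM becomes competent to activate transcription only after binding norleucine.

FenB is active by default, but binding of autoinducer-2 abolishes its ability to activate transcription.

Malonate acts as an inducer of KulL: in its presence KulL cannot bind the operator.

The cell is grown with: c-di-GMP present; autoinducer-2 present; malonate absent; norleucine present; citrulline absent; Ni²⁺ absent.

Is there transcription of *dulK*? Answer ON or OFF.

Norleucine is present, so RudM is active.
Ni²⁺ is absent, so JalR is inactive.
Citrulline is absent, so QuvS is active.
c-di-GMP is present, so FenA is active.
Malonate is absent, so KulL is active.
Autoinducer-2 is present, so FenB is inactive.
With repressor QuvS bound, *dulK* is not transcribed.

OFF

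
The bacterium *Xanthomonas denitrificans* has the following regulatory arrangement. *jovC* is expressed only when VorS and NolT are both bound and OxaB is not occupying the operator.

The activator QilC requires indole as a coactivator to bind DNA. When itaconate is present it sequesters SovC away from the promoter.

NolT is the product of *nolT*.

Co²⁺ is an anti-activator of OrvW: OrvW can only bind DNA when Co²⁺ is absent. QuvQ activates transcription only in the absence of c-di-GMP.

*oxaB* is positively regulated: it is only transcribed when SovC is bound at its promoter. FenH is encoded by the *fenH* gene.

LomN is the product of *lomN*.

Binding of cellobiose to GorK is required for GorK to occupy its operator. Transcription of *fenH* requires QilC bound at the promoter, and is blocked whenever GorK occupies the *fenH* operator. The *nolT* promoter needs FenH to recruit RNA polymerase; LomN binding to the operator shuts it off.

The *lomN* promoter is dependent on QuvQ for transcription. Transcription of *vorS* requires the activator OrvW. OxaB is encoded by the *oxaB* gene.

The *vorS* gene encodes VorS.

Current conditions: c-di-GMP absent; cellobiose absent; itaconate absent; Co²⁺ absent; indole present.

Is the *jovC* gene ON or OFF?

OFF

Co²⁺ is absent, so OrvW is active.
No repressor is bound and OrvW is active, so *vorS* is transcribed.
So VorS is produced and active.
c-di-GMP is absent, so QuvQ is active.
No repressor is bound and QuvQ is active, so *lomN* is transcribed.
So LomN is produced and active.
Indole is present, so QilC is active.
Cellobiose is absent, so GorK is inactive.
No repressor is bound and QilC is active, so *fenH* is transcribed.
So FenH is produced and active.
With repressor LomN bound, *nolT* is not transcribed.
So NolT is not produced.
Itaconate is absent, so SovC is active.
No repressor is bound and SovC is active, so *oxaB* is transcribed.
So OxaB is produced and active.
With repressor OxaB bound, *jovC* is not transcribed.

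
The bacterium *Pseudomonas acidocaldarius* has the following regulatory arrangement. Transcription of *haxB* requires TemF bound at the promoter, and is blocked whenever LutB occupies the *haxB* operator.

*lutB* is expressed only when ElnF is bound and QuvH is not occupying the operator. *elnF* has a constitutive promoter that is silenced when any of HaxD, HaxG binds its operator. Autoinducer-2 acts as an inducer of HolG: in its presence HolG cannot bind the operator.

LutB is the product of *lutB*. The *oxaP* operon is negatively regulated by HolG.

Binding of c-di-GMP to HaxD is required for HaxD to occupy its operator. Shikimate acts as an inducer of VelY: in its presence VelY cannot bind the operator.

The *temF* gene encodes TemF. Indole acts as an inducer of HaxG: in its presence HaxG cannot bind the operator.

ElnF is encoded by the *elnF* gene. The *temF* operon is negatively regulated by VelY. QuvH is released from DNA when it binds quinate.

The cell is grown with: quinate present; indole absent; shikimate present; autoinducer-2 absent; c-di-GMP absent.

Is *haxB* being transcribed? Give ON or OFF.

ON

Shikimate is present, so VelY is inactive.
With no repressor bound, *temF* is transcribed.
So TemF is produced and active.
c-di-GMP is absent, so HaxD is inactive.
Indole is absent, so HaxG is active.
With repressor HaxG bound, *elnF* is not transcribed.
So ElnF is not produced.
Quinate is present, so QuvH is inactive.
Required activator ElnF is absent, so *lutB* is not transcribed.
So LutB is not produced.
No repressor is bound and TemF is active, so *haxB* is transcribed.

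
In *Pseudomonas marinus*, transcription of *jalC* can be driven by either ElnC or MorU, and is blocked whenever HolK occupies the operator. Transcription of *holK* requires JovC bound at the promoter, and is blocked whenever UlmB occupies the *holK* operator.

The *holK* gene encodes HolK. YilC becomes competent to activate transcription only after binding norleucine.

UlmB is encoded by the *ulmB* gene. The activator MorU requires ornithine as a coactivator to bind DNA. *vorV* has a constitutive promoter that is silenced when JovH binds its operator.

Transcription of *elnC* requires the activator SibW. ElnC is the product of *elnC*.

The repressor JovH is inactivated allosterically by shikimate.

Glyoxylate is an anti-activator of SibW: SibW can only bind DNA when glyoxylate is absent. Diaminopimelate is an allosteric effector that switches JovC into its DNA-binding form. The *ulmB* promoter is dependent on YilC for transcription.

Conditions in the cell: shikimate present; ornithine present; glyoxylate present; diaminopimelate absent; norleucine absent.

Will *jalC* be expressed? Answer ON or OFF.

Glyoxylate is present, so SibW is inactive.
Required activator SibW is absent, so *elnC* is not transcribed.
So ElnC is not produced.
Diaminopimelate is absent, so JovC is inactive.
Norleucine is absent, so YilC is inactive.
Required activator YilC is absent, so *ulmB* is not transcribed.
So UlmB is not produced.
Required activator JovC is absent, so *holK* is not transcribed.
So HolK is not produced.
Ornithine is present, so MorU is active.
Activator MorU is present, so *jalC* is transcribed.

ON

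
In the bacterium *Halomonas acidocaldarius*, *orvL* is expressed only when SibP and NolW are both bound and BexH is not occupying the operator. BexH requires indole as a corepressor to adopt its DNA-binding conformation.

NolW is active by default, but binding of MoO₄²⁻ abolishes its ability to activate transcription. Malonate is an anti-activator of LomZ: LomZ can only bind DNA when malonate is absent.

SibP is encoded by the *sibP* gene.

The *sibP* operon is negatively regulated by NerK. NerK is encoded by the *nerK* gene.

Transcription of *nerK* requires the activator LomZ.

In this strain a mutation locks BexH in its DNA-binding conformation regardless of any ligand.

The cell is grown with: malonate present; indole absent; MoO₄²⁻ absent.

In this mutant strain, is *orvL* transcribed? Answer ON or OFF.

OFF

Malonate is present, so LomZ is inactive.
Required activator LomZ is absent, so *nerK* is not transcribed.
So NerK is not produced.
With no repressor bound, *sibP* is transcribed.
So SibP is produced and active.
MoO₄²⁻ is absent, so NolW is active.
BexH is constitutively active in this strain.
With repressor BexH bound, *orvL* is not transcribed.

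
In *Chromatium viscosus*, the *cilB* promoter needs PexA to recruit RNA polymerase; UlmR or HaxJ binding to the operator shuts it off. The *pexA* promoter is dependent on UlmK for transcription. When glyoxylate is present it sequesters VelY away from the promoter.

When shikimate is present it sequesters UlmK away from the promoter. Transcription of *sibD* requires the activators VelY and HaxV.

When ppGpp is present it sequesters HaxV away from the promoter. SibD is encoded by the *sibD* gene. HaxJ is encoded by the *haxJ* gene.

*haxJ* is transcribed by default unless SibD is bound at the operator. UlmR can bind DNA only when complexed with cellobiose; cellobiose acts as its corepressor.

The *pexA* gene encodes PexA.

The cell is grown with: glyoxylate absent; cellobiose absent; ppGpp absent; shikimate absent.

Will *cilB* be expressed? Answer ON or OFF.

Cellobiose is absent, so UlmR is inactive.
Shikimate is absent, so UlmK is active.
No repressor is bound and UlmK is active, so *pexA* is transcribed.
So PexA is produced and active.
Glyoxylate is absent, so VelY is active.
ppGpp is absent, so HaxV is active.
No repressor is bound and VelY and HaxV are active, so *sibD* is transcribed.
So SibD is produced and active.
With repressor SibD bound, *haxJ* is not transcribed.
So HaxJ is not produced.
No repressor is bound and PexA is active, so *cilB* is transcribed.

ON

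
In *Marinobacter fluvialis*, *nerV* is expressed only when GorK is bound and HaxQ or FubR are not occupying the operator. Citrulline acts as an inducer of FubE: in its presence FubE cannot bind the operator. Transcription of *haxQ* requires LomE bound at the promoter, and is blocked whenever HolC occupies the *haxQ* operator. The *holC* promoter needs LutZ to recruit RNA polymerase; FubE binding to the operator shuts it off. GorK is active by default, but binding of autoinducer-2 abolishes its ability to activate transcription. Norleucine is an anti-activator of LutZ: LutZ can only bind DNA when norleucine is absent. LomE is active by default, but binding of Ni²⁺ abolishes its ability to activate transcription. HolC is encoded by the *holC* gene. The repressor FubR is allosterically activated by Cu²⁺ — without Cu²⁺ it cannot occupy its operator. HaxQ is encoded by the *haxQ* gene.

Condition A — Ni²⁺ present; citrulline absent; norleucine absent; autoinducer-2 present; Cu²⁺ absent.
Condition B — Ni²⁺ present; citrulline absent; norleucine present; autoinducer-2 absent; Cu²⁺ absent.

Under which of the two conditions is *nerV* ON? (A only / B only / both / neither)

B only

Condition A:
Ni²⁺ is present, so LomE is inactive.
Citrulline is absent, so FubE is active.
Norleucine is absent, so LutZ is active.
With repressor FubE bound, *holC* is not transcribed.
So HolC is not produced.
Required activator LomE is absent, so *haxQ* is not transcribed.
So HaxQ is not produced.
Autoinducer-2 is present, so GorK is inactive.
Cu²⁺ is absent, so FubR is inactive.
Required activator GorK is absent, so *nerV* is not transcribed.
→ *nerV* is OFF in A.
Condition B:
Ni²⁺ is present, so LomE is inactive.
Citrulline is absent, so FubE is active.
Norleucine is present, so LutZ is inactive.
With repressor FubE bound, *holC* is not transcribed.
So HolC is not produced.
Required activator LomE is absent, so *haxQ* is not transcribed.
So HaxQ is not produced.
Autoinducer-2 is absent, so GorK is active.
Cu²⁺ is absent, so FubR is inactive.
No repressor is bound and GorK is active, so *nerV* is transcribed.
→ *nerV* is ON in B.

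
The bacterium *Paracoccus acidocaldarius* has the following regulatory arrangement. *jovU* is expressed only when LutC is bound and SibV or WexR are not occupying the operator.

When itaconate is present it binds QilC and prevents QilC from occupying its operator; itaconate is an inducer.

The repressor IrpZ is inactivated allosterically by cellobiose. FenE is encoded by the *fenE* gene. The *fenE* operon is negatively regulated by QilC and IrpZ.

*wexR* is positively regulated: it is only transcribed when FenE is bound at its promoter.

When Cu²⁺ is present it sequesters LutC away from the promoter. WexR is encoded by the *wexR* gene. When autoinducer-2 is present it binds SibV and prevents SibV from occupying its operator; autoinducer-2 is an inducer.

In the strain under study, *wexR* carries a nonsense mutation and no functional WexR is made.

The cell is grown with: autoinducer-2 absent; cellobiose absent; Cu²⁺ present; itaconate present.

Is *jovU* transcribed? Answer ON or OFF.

OFF

Autoinducer-2 is absent, so SibV is active.
Cu²⁺ is present, so LutC is inactive.
WexR is non-functional in this strain, so it has no effect.
With repressor SibV bound, *jovU* is not transcribed.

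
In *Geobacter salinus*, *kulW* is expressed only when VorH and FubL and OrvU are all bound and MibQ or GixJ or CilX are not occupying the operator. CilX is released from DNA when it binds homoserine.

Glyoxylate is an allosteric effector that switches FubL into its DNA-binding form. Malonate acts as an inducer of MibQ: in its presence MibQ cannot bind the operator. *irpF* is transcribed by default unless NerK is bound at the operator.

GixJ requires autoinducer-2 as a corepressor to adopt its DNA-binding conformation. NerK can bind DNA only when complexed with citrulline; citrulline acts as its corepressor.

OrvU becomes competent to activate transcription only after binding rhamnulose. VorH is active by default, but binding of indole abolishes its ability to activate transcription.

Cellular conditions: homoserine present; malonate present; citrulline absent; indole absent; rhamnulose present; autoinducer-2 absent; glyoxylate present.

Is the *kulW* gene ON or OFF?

Indole is absent, so VorH is active.
Glyoxylate is present, so FubL is active.
Rhamnulose is present, so OrvU is active.
Malonate is present, so MibQ is inactive.
Autoinducer-2 is absent, so GixJ is inactive.
Homoserine is present, so CilX is inactive.
No repressor is bound and VorH and FubL and OrvU are active, so *kulW* is transcribed.

ON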